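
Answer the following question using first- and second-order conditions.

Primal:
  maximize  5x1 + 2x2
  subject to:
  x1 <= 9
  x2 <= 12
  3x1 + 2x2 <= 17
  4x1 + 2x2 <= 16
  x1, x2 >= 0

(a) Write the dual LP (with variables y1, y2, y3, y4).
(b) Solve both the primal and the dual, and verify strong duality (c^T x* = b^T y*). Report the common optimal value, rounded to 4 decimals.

The standard primal-dual pair for 'max c^T x s.t. A x <= b, x >= 0' is:
  Dual:  min b^T y  s.t.  A^T y >= c,  y >= 0.

So the dual LP is:
  minimize  9y1 + 12y2 + 17y3 + 16y4
  subject to:
    y1 + 3y3 + 4y4 >= 5
    y2 + 2y3 + 2y4 >= 2
    y1, y2, y3, y4 >= 0

Solving the primal: x* = (4, 0).
  primal value c^T x* = 20.
Solving the dual: y* = (0, 0, 0, 1.25).
  dual value b^T y* = 20.
Strong duality: c^T x* = b^T y*. Confirmed.

20


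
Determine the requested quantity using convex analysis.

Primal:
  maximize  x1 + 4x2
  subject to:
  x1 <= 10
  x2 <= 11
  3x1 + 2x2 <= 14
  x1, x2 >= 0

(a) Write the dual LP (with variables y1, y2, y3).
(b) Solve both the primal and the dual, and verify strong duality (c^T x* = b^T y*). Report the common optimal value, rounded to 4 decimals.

The standard primal-dual pair for 'max c^T x s.t. A x <= b, x >= 0' is:
  Dual:  min b^T y  s.t.  A^T y >= c,  y >= 0.

So the dual LP is:
  minimize  10y1 + 11y2 + 14y3
  subject to:
    y1 + 3y3 >= 1
    y2 + 2y3 >= 4
    y1, y2, y3 >= 0

Solving the primal: x* = (0, 7).
  primal value c^T x* = 28.
Solving the dual: y* = (0, 0, 2).
  dual value b^T y* = 28.
Strong duality: c^T x* = b^T y*. Confirmed.

28


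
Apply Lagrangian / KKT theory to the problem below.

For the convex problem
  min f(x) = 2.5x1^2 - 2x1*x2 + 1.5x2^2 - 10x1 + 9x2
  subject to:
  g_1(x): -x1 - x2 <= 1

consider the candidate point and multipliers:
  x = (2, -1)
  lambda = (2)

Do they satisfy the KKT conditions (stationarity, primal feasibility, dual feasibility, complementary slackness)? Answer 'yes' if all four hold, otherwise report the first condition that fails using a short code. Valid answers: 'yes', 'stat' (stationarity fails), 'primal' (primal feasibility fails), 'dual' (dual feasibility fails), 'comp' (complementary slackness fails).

Gradient of f: grad f(x) = Q x + c = (2, 2)
Constraint values g_i(x) = a_i^T x - b_i:
  g_1((2, -1)) = -2
Stationarity residual: grad f(x) + sum_i lambda_i a_i = (0, 0)
  -> stationarity OK
Primal feasibility (all g_i <= 0): OK
Dual feasibility (all lambda_i >= 0): OK
Complementary slackness (lambda_i * g_i(x) = 0 for all i): FAILS

Verdict: the first failing condition is complementary_slackness -> comp.

comp


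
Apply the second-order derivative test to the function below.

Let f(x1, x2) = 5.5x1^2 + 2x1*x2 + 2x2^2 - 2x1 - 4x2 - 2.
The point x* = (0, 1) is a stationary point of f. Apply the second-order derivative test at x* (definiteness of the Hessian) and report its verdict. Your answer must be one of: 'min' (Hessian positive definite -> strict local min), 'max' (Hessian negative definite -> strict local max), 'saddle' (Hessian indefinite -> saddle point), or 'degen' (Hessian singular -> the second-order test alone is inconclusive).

Compute the Hessian H = grad^2 f:
  H = [[11, 2], [2, 4]]
Verify stationarity: grad f(x*) = H x* + g = (0, 0).
Eigenvalues of H: 3.4689, 11.5311.
Both eigenvalues > 0, so H is positive definite -> x* is a strict local min.

min


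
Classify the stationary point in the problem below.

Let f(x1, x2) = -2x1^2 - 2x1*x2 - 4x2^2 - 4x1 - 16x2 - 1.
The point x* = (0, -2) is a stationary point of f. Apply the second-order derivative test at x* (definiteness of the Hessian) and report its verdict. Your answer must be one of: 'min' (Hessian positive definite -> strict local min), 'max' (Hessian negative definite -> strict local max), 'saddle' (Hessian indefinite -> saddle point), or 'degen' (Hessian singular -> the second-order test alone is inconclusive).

Compute the Hessian H = grad^2 f:
  H = [[-4, -2], [-2, -8]]
Verify stationarity: grad f(x*) = H x* + g = (0, 0).
Eigenvalues of H: -8.8284, -3.1716.
Both eigenvalues < 0, so H is negative definite -> x* is a strict local max.

max


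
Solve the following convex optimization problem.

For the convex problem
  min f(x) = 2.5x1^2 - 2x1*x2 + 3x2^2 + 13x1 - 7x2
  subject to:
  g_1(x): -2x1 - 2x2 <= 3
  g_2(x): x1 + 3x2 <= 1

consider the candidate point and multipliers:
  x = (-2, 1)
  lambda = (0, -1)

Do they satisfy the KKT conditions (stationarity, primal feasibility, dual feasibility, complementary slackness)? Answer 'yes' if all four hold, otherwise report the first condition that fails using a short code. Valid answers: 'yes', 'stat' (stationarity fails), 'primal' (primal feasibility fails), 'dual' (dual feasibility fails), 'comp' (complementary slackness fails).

Gradient of f: grad f(x) = Q x + c = (1, 3)
Constraint values g_i(x) = a_i^T x - b_i:
  g_1((-2, 1)) = -1
  g_2((-2, 1)) = 0
Stationarity residual: grad f(x) + sum_i lambda_i a_i = (0, 0)
  -> stationarity OK
Primal feasibility (all g_i <= 0): OK
Dual feasibility (all lambda_i >= 0): FAILS
Complementary slackness (lambda_i * g_i(x) = 0 for all i): OK

Verdict: the first failing condition is dual_feasibility -> dual.

dual


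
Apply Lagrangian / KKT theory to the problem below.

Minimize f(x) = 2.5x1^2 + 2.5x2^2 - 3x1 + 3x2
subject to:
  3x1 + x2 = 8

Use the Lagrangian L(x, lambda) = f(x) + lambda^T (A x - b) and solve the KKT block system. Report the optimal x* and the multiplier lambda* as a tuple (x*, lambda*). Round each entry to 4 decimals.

Form the Lagrangian:
  L(x, lambda) = (1/2) x^T Q x + c^T x + lambda^T (A x - b)
Stationarity (grad_x L = 0): Q x + c + A^T lambda = 0.
Primal feasibility: A x = b.

This gives the KKT block system:
  [ Q   A^T ] [ x     ]   [-c ]
  [ A    0  ] [ lambda ] = [ b ]

Solving the linear system:
  x*      = (2.64, 0.08)
  lambda* = (-3.4)
  f(x*)   = 9.76

x* = (2.64, 0.08), lambda* = (-3.4)


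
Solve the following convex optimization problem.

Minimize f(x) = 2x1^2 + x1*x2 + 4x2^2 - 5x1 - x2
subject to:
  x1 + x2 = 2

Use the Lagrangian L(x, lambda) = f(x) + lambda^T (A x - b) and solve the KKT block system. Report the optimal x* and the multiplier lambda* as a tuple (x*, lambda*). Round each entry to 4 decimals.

Form the Lagrangian:
  L(x, lambda) = (1/2) x^T Q x + c^T x + lambda^T (A x - b)
Stationarity (grad_x L = 0): Q x + c + A^T lambda = 0.
Primal feasibility: A x = b.

This gives the KKT block system:
  [ Q   A^T ] [ x     ]   [-c ]
  [ A    0  ] [ lambda ] = [ b ]

Solving the linear system:
  x*      = (1.8, 0.2)
  lambda* = (-2.4)
  f(x*)   = -2.2

x* = (1.8, 0.2), lambda* = (-2.4)


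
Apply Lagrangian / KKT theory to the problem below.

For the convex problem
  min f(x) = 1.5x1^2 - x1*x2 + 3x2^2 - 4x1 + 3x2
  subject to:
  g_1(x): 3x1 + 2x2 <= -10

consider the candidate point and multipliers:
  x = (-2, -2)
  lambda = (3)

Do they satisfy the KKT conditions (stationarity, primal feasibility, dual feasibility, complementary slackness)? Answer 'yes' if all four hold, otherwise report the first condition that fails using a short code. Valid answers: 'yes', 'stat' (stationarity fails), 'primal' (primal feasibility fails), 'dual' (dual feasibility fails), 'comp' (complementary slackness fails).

Gradient of f: grad f(x) = Q x + c = (-8, -7)
Constraint values g_i(x) = a_i^T x - b_i:
  g_1((-2, -2)) = 0
Stationarity residual: grad f(x) + sum_i lambda_i a_i = (1, -1)
  -> stationarity FAILS
Primal feasibility (all g_i <= 0): OK
Dual feasibility (all lambda_i >= 0): OK
Complementary slackness (lambda_i * g_i(x) = 0 for all i): OK

Verdict: the first failing condition is stationarity -> stat.

stat


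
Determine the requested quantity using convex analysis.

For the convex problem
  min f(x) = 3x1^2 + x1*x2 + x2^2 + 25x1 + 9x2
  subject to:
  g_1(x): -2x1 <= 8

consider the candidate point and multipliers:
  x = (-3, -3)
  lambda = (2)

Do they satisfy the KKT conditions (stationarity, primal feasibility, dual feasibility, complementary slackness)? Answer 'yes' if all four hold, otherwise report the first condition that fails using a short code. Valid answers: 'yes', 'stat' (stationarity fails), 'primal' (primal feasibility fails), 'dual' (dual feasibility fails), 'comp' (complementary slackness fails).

Gradient of f: grad f(x) = Q x + c = (4, 0)
Constraint values g_i(x) = a_i^T x - b_i:
  g_1((-3, -3)) = -2
Stationarity residual: grad f(x) + sum_i lambda_i a_i = (0, 0)
  -> stationarity OK
Primal feasibility (all g_i <= 0): OK
Dual feasibility (all lambda_i >= 0): OK
Complementary slackness (lambda_i * g_i(x) = 0 for all i): FAILS

Verdict: the first failing condition is complementary_slackness -> comp.

comp


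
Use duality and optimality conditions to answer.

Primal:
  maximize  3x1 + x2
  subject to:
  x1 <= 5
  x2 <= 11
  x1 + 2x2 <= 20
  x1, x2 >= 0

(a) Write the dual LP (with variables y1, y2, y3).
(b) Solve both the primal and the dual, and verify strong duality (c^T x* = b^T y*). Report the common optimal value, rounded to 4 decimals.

The standard primal-dual pair for 'max c^T x s.t. A x <= b, x >= 0' is:
  Dual:  min b^T y  s.t.  A^T y >= c,  y >= 0.

So the dual LP is:
  minimize  5y1 + 11y2 + 20y3
  subject to:
    y1 + y3 >= 3
    y2 + 2y3 >= 1
    y1, y2, y3 >= 0

Solving the primal: x* = (5, 7.5).
  primal value c^T x* = 22.5.
Solving the dual: y* = (2.5, 0, 0.5).
  dual value b^T y* = 22.5.
Strong duality: c^T x* = b^T y*. Confirmed.

22.5


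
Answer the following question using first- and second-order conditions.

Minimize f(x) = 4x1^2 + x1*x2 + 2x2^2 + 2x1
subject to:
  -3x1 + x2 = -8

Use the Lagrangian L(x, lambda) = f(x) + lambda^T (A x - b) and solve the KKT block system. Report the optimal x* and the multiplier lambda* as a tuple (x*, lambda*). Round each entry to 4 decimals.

Form the Lagrangian:
  L(x, lambda) = (1/2) x^T Q x + c^T x + lambda^T (A x - b)
Stationarity (grad_x L = 0): Q x + c + A^T lambda = 0.
Primal feasibility: A x = b.

This gives the KKT block system:
  [ Q   A^T ] [ x     ]   [-c ]
  [ A    0  ] [ lambda ] = [ b ]

Solving the linear system:
  x*      = (2.04, -1.88)
  lambda* = (5.48)
  f(x*)   = 23.96

x* = (2.04, -1.88), lambda* = (5.48)


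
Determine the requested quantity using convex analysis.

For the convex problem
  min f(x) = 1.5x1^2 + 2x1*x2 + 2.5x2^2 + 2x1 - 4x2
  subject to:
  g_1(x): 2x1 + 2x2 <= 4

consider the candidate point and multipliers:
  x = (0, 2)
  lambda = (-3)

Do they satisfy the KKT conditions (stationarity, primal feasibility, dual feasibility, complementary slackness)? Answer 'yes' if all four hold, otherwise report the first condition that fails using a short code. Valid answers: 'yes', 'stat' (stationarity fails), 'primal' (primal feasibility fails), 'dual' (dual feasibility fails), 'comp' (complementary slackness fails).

Gradient of f: grad f(x) = Q x + c = (6, 6)
Constraint values g_i(x) = a_i^T x - b_i:
  g_1((0, 2)) = 0
Stationarity residual: grad f(x) + sum_i lambda_i a_i = (0, 0)
  -> stationarity OK
Primal feasibility (all g_i <= 0): OK
Dual feasibility (all lambda_i >= 0): FAILS
Complementary slackness (lambda_i * g_i(x) = 0 for all i): OK

Verdict: the first failing condition is dual_feasibility -> dual.

dual


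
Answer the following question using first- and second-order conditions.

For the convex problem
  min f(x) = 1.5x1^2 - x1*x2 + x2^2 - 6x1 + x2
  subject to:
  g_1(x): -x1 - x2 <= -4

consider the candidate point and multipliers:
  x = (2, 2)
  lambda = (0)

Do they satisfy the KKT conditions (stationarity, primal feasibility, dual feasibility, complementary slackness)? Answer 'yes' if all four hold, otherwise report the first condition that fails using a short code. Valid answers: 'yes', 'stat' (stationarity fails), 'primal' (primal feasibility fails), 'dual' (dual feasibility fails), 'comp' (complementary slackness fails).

Gradient of f: grad f(x) = Q x + c = (-2, 3)
Constraint values g_i(x) = a_i^T x - b_i:
  g_1((2, 2)) = 0
Stationarity residual: grad f(x) + sum_i lambda_i a_i = (-2, 3)
  -> stationarity FAILS
Primal feasibility (all g_i <= 0): OK
Dual feasibility (all lambda_i >= 0): OK
Complementary slackness (lambda_i * g_i(x) = 0 for all i): OK

Verdict: the first failing condition is stationarity -> stat.

stat


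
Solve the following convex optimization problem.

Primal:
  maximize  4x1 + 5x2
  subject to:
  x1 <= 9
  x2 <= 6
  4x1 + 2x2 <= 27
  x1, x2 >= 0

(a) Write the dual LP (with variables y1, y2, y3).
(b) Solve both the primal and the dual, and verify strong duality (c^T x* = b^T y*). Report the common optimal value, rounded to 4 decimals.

The standard primal-dual pair for 'max c^T x s.t. A x <= b, x >= 0' is:
  Dual:  min b^T y  s.t.  A^T y >= c,  y >= 0.

So the dual LP is:
  minimize  9y1 + 6y2 + 27y3
  subject to:
    y1 + 4y3 >= 4
    y2 + 2y3 >= 5
    y1, y2, y3 >= 0

Solving the primal: x* = (3.75, 6).
  primal value c^T x* = 45.
Solving the dual: y* = (0, 3, 1).
  dual value b^T y* = 45.
Strong duality: c^T x* = b^T y*. Confirmed.

45


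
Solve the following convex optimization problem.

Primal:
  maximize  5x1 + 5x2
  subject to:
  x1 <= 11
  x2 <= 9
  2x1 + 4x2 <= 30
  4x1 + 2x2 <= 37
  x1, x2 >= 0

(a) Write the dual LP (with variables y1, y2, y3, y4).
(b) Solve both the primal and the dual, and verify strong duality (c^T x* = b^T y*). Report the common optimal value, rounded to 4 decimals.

The standard primal-dual pair for 'max c^T x s.t. A x <= b, x >= 0' is:
  Dual:  min b^T y  s.t.  A^T y >= c,  y >= 0.

So the dual LP is:
  minimize  11y1 + 9y2 + 30y3 + 37y4
  subject to:
    y1 + 2y3 + 4y4 >= 5
    y2 + 4y3 + 2y4 >= 5
    y1, y2, y3, y4 >= 0

Solving the primal: x* = (7.3333, 3.8333).
  primal value c^T x* = 55.8333.
Solving the dual: y* = (0, 0, 0.8333, 0.8333).
  dual value b^T y* = 55.8333.
Strong duality: c^T x* = b^T y*. Confirmed.

55.8333


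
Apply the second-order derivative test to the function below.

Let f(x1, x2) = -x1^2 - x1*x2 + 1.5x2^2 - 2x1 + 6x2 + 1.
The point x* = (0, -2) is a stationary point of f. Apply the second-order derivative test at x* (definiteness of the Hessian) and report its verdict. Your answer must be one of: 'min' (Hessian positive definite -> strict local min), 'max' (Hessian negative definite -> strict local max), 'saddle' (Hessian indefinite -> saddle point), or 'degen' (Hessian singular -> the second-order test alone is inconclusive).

Compute the Hessian H = grad^2 f:
  H = [[-2, -1], [-1, 3]]
Verify stationarity: grad f(x*) = H x* + g = (0, 0).
Eigenvalues of H: -2.1926, 3.1926.
Eigenvalues have mixed signs, so H is indefinite -> x* is a saddle point.

saddle


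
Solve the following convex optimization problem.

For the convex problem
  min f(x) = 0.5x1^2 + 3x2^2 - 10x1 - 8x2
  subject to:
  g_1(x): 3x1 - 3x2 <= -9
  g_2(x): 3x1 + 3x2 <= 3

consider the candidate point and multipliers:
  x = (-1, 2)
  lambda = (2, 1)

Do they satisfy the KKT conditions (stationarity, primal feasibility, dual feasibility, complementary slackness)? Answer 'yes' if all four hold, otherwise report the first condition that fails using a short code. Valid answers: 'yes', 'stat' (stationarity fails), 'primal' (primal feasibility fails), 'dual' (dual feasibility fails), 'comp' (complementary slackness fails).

Gradient of f: grad f(x) = Q x + c = (-11, 4)
Constraint values g_i(x) = a_i^T x - b_i:
  g_1((-1, 2)) = 0
  g_2((-1, 2)) = 0
Stationarity residual: grad f(x) + sum_i lambda_i a_i = (-2, 1)
  -> stationarity FAILS
Primal feasibility (all g_i <= 0): OK
Dual feasibility (all lambda_i >= 0): OK
Complementary slackness (lambda_i * g_i(x) = 0 for all i): OK

Verdict: the first failing condition is stationarity -> stat.

stat


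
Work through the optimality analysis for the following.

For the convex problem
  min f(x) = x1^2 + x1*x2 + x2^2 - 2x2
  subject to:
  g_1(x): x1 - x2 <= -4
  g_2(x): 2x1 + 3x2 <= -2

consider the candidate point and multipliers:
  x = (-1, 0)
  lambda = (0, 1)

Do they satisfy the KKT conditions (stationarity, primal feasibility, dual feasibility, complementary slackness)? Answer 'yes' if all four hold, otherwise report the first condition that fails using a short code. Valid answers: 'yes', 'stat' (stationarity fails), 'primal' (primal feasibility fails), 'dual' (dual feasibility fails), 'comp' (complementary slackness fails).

Gradient of f: grad f(x) = Q x + c = (-2, -3)
Constraint values g_i(x) = a_i^T x - b_i:
  g_1((-1, 0)) = 3
  g_2((-1, 0)) = 0
Stationarity residual: grad f(x) + sum_i lambda_i a_i = (0, 0)
  -> stationarity OK
Primal feasibility (all g_i <= 0): FAILS
Dual feasibility (all lambda_i >= 0): OK
Complementary slackness (lambda_i * g_i(x) = 0 for all i): OK

Verdict: the first failing condition is primal_feasibility -> primal.

primal


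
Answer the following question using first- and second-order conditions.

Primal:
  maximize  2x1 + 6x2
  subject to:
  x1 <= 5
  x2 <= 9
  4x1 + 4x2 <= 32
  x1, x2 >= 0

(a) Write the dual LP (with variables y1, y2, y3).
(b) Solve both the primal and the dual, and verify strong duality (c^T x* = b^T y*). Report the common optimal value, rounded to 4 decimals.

The standard primal-dual pair for 'max c^T x s.t. A x <= b, x >= 0' is:
  Dual:  min b^T y  s.t.  A^T y >= c,  y >= 0.

So the dual LP is:
  minimize  5y1 + 9y2 + 32y3
  subject to:
    y1 + 4y3 >= 2
    y2 + 4y3 >= 6
    y1, y2, y3 >= 0

Solving the primal: x* = (0, 8).
  primal value c^T x* = 48.
Solving the dual: y* = (0, 0, 1.5).
  dual value b^T y* = 48.
Strong duality: c^T x* = b^T y*. Confirmed.

48


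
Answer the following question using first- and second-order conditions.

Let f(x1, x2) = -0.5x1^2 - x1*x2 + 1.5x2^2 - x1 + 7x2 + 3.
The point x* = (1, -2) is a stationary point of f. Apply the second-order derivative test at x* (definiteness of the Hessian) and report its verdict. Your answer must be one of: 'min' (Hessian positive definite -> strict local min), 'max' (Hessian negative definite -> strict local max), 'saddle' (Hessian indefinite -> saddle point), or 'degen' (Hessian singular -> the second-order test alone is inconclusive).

Compute the Hessian H = grad^2 f:
  H = [[-1, -1], [-1, 3]]
Verify stationarity: grad f(x*) = H x* + g = (0, 0).
Eigenvalues of H: -1.2361, 3.2361.
Eigenvalues have mixed signs, so H is indefinite -> x* is a saddle point.

saddle


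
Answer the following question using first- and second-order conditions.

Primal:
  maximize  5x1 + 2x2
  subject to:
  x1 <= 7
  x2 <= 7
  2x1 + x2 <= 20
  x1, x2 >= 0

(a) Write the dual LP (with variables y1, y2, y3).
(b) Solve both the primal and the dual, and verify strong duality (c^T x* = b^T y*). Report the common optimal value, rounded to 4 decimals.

The standard primal-dual pair for 'max c^T x s.t. A x <= b, x >= 0' is:
  Dual:  min b^T y  s.t.  A^T y >= c,  y >= 0.

So the dual LP is:
  minimize  7y1 + 7y2 + 20y3
  subject to:
    y1 + 2y3 >= 5
    y2 + y3 >= 2
    y1, y2, y3 >= 0

Solving the primal: x* = (7, 6).
  primal value c^T x* = 47.
Solving the dual: y* = (1, 0, 2).
  dual value b^T y* = 47.
Strong duality: c^T x* = b^T y*. Confirmed.

47


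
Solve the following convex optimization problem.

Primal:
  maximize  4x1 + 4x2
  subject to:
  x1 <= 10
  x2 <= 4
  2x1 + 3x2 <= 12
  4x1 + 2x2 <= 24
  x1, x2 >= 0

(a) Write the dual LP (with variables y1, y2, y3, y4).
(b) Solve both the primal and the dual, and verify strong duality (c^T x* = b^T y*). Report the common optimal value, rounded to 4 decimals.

The standard primal-dual pair for 'max c^T x s.t. A x <= b, x >= 0' is:
  Dual:  min b^T y  s.t.  A^T y >= c,  y >= 0.

So the dual LP is:
  minimize  10y1 + 4y2 + 12y3 + 24y4
  subject to:
    y1 + 2y3 + 4y4 >= 4
    y2 + 3y3 + 2y4 >= 4
    y1, y2, y3, y4 >= 0

Solving the primal: x* = (6, 0).
  primal value c^T x* = 24.
Solving the dual: y* = (0, 0, 1, 0.5).
  dual value b^T y* = 24.
Strong duality: c^T x* = b^T y*. Confirmed.

24


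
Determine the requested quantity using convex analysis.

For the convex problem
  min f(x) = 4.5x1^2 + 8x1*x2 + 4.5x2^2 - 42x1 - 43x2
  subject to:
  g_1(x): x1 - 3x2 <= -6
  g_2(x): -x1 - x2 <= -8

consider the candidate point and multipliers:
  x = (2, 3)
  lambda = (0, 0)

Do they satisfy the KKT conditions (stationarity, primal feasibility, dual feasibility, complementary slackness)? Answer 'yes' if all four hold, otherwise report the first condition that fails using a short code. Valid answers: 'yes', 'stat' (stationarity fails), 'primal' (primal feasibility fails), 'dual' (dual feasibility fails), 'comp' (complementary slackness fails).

Gradient of f: grad f(x) = Q x + c = (0, 0)
Constraint values g_i(x) = a_i^T x - b_i:
  g_1((2, 3)) = -1
  g_2((2, 3)) = 3
Stationarity residual: grad f(x) + sum_i lambda_i a_i = (0, 0)
  -> stationarity OK
Primal feasibility (all g_i <= 0): FAILS
Dual feasibility (all lambda_i >= 0): OK
Complementary slackness (lambda_i * g_i(x) = 0 for all i): OK

Verdict: the first failing condition is primal_feasibility -> primal.

primal


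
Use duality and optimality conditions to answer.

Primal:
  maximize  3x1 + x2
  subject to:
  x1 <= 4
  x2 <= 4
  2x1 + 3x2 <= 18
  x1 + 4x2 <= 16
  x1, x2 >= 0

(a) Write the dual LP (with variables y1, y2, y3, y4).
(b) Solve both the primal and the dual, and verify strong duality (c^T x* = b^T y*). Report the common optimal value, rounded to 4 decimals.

The standard primal-dual pair for 'max c^T x s.t. A x <= b, x >= 0' is:
  Dual:  min b^T y  s.t.  A^T y >= c,  y >= 0.

So the dual LP is:
  minimize  4y1 + 4y2 + 18y3 + 16y4
  subject to:
    y1 + 2y3 + y4 >= 3
    y2 + 3y3 + 4y4 >= 1
    y1, y2, y3, y4 >= 0

Solving the primal: x* = (4, 3).
  primal value c^T x* = 15.
Solving the dual: y* = (2.75, 0, 0, 0.25).
  dual value b^T y* = 15.
Strong duality: c^T x* = b^T y*. Confirmed.

15


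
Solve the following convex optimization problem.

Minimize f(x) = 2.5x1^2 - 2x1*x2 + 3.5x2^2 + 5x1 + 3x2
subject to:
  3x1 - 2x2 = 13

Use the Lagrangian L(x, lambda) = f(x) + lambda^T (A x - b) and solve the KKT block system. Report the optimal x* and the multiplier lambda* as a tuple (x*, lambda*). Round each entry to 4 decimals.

Form the Lagrangian:
  L(x, lambda) = (1/2) x^T Q x + c^T x + lambda^T (A x - b)
Stationarity (grad_x L = 0): Q x + c + A^T lambda = 0.
Primal feasibility: A x = b.

This gives the KKT block system:
  [ Q   A^T ] [ x     ]   [-c ]
  [ A    0  ] [ lambda ] = [ b ]

Solving the linear system:
  x*      = (3.1017, -1.8475)
  lambda* = (-8.0678)
  f(x*)   = 57.4237

x* = (3.1017, -1.8475), lambda* = (-8.0678)


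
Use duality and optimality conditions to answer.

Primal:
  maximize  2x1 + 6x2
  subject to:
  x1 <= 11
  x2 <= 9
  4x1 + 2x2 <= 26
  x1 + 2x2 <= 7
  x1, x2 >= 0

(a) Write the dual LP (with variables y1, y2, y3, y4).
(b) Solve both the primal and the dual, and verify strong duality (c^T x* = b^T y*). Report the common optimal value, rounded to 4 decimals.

The standard primal-dual pair for 'max c^T x s.t. A x <= b, x >= 0' is:
  Dual:  min b^T y  s.t.  A^T y >= c,  y >= 0.

So the dual LP is:
  minimize  11y1 + 9y2 + 26y3 + 7y4
  subject to:
    y1 + 4y3 + y4 >= 2
    y2 + 2y3 + 2y4 >= 6
    y1, y2, y3, y4 >= 0

Solving the primal: x* = (0, 3.5).
  primal value c^T x* = 21.
Solving the dual: y* = (0, 0, 0, 3).
  dual value b^T y* = 21.
Strong duality: c^T x* = b^T y*. Confirmed.

21


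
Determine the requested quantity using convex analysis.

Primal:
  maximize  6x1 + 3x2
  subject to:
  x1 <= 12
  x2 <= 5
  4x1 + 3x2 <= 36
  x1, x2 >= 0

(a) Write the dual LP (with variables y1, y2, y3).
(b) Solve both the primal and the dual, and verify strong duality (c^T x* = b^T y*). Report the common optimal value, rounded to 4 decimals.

The standard primal-dual pair for 'max c^T x s.t. A x <= b, x >= 0' is:
  Dual:  min b^T y  s.t.  A^T y >= c,  y >= 0.

So the dual LP is:
  minimize  12y1 + 5y2 + 36y3
  subject to:
    y1 + 4y3 >= 6
    y2 + 3y3 >= 3
    y1, y2, y3 >= 0

Solving the primal: x* = (9, 0).
  primal value c^T x* = 54.
Solving the dual: y* = (0, 0, 1.5).
  dual value b^T y* = 54.
Strong duality: c^T x* = b^T y*. Confirmed.

54


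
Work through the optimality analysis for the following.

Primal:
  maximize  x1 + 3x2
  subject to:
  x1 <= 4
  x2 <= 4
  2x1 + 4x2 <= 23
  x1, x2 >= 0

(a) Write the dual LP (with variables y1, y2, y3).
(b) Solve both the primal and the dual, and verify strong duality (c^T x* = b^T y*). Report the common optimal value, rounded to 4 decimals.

The standard primal-dual pair for 'max c^T x s.t. A x <= b, x >= 0' is:
  Dual:  min b^T y  s.t.  A^T y >= c,  y >= 0.

So the dual LP is:
  minimize  4y1 + 4y2 + 23y3
  subject to:
    y1 + 2y3 >= 1
    y2 + 4y3 >= 3
    y1, y2, y3 >= 0

Solving the primal: x* = (3.5, 4).
  primal value c^T x* = 15.5.
Solving the dual: y* = (0, 1, 0.5).
  dual value b^T y* = 15.5.
Strong duality: c^T x* = b^T y*. Confirmed.

15.5


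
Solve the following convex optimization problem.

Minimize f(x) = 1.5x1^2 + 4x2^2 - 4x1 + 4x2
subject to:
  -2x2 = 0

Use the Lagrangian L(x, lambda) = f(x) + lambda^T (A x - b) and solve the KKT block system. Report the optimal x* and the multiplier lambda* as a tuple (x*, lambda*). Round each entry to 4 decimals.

Form the Lagrangian:
  L(x, lambda) = (1/2) x^T Q x + c^T x + lambda^T (A x - b)
Stationarity (grad_x L = 0): Q x + c + A^T lambda = 0.
Primal feasibility: A x = b.

This gives the KKT block system:
  [ Q   A^T ] [ x     ]   [-c ]
  [ A    0  ] [ lambda ] = [ b ]

Solving the linear system:
  x*      = (1.3333, 0)
  lambda* = (2)
  f(x*)   = -2.6667

x* = (1.3333, 0), lambda* = (2)


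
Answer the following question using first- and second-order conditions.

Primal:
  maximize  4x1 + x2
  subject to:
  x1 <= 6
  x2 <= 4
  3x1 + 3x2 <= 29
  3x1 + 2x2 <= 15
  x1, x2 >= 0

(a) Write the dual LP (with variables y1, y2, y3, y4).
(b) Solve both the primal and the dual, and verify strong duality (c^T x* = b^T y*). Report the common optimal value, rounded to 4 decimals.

The standard primal-dual pair for 'max c^T x s.t. A x <= b, x >= 0' is:
  Dual:  min b^T y  s.t.  A^T y >= c,  y >= 0.

So the dual LP is:
  minimize  6y1 + 4y2 + 29y3 + 15y4
  subject to:
    y1 + 3y3 + 3y4 >= 4
    y2 + 3y3 + 2y4 >= 1
    y1, y2, y3, y4 >= 0

Solving the primal: x* = (5, 0).
  primal value c^T x* = 20.
Solving the dual: y* = (0, 0, 0, 1.3333).
  dual value b^T y* = 20.
Strong duality: c^T x* = b^T y*. Confirmed.

20


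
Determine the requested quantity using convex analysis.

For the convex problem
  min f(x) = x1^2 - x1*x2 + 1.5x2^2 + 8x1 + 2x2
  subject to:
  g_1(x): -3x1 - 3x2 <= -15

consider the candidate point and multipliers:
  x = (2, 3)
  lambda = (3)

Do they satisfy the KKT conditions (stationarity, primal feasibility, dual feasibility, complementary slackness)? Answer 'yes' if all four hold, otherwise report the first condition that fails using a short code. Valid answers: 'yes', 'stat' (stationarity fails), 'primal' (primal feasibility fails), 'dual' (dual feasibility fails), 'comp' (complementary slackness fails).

Gradient of f: grad f(x) = Q x + c = (9, 9)
Constraint values g_i(x) = a_i^T x - b_i:
  g_1((2, 3)) = 0
Stationarity residual: grad f(x) + sum_i lambda_i a_i = (0, 0)
  -> stationarity OK
Primal feasibility (all g_i <= 0): OK
Dual feasibility (all lambda_i >= 0): OK
Complementary slackness (lambda_i * g_i(x) = 0 for all i): OK

Verdict: yes, KKT holds.

yes


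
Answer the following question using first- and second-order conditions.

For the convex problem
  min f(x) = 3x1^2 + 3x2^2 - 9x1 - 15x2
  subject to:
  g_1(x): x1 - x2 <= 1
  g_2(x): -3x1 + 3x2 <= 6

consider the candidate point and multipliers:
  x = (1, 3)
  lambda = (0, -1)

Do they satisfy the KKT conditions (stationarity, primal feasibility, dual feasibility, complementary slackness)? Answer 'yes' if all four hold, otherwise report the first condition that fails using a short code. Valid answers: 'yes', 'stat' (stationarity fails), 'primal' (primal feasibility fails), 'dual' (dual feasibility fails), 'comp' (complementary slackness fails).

Gradient of f: grad f(x) = Q x + c = (-3, 3)
Constraint values g_i(x) = a_i^T x - b_i:
  g_1((1, 3)) = -3
  g_2((1, 3)) = 0
Stationarity residual: grad f(x) + sum_i lambda_i a_i = (0, 0)
  -> stationarity OK
Primal feasibility (all g_i <= 0): OK
Dual feasibility (all lambda_i >= 0): FAILS
Complementary slackness (lambda_i * g_i(x) = 0 for all i): OK

Verdict: the first failing condition is dual_feasibility -> dual.

dual


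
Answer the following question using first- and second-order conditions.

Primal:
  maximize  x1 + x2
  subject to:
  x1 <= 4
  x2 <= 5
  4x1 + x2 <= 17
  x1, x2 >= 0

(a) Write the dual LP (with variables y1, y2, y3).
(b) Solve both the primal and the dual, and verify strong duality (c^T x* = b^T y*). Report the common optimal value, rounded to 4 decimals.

The standard primal-dual pair for 'max c^T x s.t. A x <= b, x >= 0' is:
  Dual:  min b^T y  s.t.  A^T y >= c,  y >= 0.

So the dual LP is:
  minimize  4y1 + 5y2 + 17y3
  subject to:
    y1 + 4y3 >= 1
    y2 + y3 >= 1
    y1, y2, y3 >= 0

Solving the primal: x* = (3, 5).
  primal value c^T x* = 8.
Solving the dual: y* = (0, 0.75, 0.25).
  dual value b^T y* = 8.
Strong duality: c^T x* = b^T y*. Confirmed.

8


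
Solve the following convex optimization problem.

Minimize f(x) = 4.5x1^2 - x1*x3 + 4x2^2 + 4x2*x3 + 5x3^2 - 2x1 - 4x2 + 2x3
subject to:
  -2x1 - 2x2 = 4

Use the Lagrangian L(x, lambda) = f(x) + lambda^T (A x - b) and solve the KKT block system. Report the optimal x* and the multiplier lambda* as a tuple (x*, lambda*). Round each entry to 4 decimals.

Form the Lagrangian:
  L(x, lambda) = (1/2) x^T Q x + c^T x + lambda^T (A x - b)
Stationarity (grad_x L = 0): Q x + c + A^T lambda = 0.
Primal feasibility: A x = b.

This gives the KKT block system:
  [ Q   A^T ] [ x     ]   [-c ]
  [ A    0  ] [ lambda ] = [ b ]

Solving the linear system:
  x*      = (-1.0345, -0.9655, 0.0828)
  lambda* = (-5.6966)
  f(x*)   = 14.4414

x* = (-1.0345, -0.9655, 0.0828), lambda* = (-5.6966)


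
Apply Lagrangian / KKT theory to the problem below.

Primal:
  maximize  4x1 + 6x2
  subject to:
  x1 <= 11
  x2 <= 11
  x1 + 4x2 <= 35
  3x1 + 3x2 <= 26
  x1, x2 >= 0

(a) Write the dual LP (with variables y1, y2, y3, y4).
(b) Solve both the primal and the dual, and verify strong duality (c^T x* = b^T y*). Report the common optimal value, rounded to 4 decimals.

The standard primal-dual pair for 'max c^T x s.t. A x <= b, x >= 0' is:
  Dual:  min b^T y  s.t.  A^T y >= c,  y >= 0.

So the dual LP is:
  minimize  11y1 + 11y2 + 35y3 + 26y4
  subject to:
    y1 + y3 + 3y4 >= 4
    y2 + 4y3 + 3y4 >= 6
    y1, y2, y3, y4 >= 0

Solving the primal: x* = (0, 8.6667).
  primal value c^T x* = 52.
Solving the dual: y* = (0, 0, 0, 2).
  dual value b^T y* = 52.
Strong duality: c^T x* = b^T y*. Confirmed.

52


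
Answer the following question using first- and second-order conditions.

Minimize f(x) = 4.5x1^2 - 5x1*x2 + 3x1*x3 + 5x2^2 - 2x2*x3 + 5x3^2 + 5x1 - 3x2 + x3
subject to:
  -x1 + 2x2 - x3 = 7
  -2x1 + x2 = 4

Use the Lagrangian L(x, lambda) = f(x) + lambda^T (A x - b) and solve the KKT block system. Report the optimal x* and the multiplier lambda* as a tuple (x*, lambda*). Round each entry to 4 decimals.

Form the Lagrangian:
  L(x, lambda) = (1/2) x^T Q x + c^T x + lambda^T (A x - b)
Stationarity (grad_x L = 0): Q x + c + A^T lambda = 0.
Primal feasibility: A x = b.

This gives the KKT block system:
  [ Q   A^T ] [ x     ]   [-c ]
  [ A    0  ] [ lambda ] = [ b ]

Solving the linear system:
  x*      = (-0.5929, 2.8142, -0.7788)
  lambda* = (-14.1947, -1.2743)
  f(x*)   = 46.1372

x* = (-0.5929, 2.8142, -0.7788), lambda* = (-14.1947, -1.2743)


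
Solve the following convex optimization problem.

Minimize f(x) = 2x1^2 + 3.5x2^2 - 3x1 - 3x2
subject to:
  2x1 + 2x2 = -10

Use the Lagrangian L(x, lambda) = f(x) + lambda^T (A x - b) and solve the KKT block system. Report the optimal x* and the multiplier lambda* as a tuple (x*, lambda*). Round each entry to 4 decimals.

Form the Lagrangian:
  L(x, lambda) = (1/2) x^T Q x + c^T x + lambda^T (A x - b)
Stationarity (grad_x L = 0): Q x + c + A^T lambda = 0.
Primal feasibility: A x = b.

This gives the KKT block system:
  [ Q   A^T ] [ x     ]   [-c ]
  [ A    0  ] [ lambda ] = [ b ]

Solving the linear system:
  x*      = (-3.1818, -1.8182)
  lambda* = (7.8636)
  f(x*)   = 46.8182

x* = (-3.1818, -1.8182), lambda* = (7.8636)


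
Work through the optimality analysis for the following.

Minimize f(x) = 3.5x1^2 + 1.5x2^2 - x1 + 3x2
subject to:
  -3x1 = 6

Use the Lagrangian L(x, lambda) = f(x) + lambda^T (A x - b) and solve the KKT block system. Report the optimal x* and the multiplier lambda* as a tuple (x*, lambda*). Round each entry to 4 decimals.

Form the Lagrangian:
  L(x, lambda) = (1/2) x^T Q x + c^T x + lambda^T (A x - b)
Stationarity (grad_x L = 0): Q x + c + A^T lambda = 0.
Primal feasibility: A x = b.

This gives the KKT block system:
  [ Q   A^T ] [ x     ]   [-c ]
  [ A    0  ] [ lambda ] = [ b ]

Solving the linear system:
  x*      = (-2, -1)
  lambda* = (-5)
  f(x*)   = 14.5

x* = (-2, -1), lambda* = (-5)


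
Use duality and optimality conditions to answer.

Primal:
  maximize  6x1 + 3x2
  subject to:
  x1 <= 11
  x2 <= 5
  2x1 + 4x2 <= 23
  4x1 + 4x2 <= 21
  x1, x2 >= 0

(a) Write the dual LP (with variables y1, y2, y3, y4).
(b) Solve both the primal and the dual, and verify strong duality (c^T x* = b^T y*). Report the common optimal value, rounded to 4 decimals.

The standard primal-dual pair for 'max c^T x s.t. A x <= b, x >= 0' is:
  Dual:  min b^T y  s.t.  A^T y >= c,  y >= 0.

So the dual LP is:
  minimize  11y1 + 5y2 + 23y3 + 21y4
  subject to:
    y1 + 2y3 + 4y4 >= 6
    y2 + 4y3 + 4y4 >= 3
    y1, y2, y3, y4 >= 0

Solving the primal: x* = (5.25, 0).
  primal value c^T x* = 31.5.
Solving the dual: y* = (0, 0, 0, 1.5).
  dual value b^T y* = 31.5.
Strong duality: c^T x* = b^T y*. Confirmed.

31.5


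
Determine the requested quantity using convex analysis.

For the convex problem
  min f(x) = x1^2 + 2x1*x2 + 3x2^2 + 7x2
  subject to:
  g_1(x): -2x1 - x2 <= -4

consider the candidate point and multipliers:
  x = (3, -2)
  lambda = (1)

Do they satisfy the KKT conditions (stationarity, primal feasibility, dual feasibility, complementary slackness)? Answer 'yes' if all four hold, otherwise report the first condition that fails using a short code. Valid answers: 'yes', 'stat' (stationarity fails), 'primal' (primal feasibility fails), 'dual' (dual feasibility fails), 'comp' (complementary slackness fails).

Gradient of f: grad f(x) = Q x + c = (2, 1)
Constraint values g_i(x) = a_i^T x - b_i:
  g_1((3, -2)) = 0
Stationarity residual: grad f(x) + sum_i lambda_i a_i = (0, 0)
  -> stationarity OK
Primal feasibility (all g_i <= 0): OK
Dual feasibility (all lambda_i >= 0): OK
Complementary slackness (lambda_i * g_i(x) = 0 for all i): OK

Verdict: yes, KKT holds.

yes


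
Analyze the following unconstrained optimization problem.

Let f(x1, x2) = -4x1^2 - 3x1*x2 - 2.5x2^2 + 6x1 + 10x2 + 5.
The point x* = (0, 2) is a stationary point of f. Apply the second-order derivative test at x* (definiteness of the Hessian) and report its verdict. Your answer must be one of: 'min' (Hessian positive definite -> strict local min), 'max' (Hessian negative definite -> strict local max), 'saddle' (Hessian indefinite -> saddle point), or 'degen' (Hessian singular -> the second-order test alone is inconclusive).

Compute the Hessian H = grad^2 f:
  H = [[-8, -3], [-3, -5]]
Verify stationarity: grad f(x*) = H x* + g = (0, 0).
Eigenvalues of H: -9.8541, -3.1459.
Both eigenvalues < 0, so H is negative definite -> x* is a strict local max.

max


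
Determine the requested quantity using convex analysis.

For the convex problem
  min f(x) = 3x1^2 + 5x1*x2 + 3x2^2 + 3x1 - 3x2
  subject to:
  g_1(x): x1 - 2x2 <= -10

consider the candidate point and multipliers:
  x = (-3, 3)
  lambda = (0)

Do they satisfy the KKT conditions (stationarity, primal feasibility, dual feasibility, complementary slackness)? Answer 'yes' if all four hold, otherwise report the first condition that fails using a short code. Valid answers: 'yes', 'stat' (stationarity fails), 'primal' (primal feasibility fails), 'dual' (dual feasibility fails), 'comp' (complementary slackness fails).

Gradient of f: grad f(x) = Q x + c = (0, 0)
Constraint values g_i(x) = a_i^T x - b_i:
  g_1((-3, 3)) = 1
Stationarity residual: grad f(x) + sum_i lambda_i a_i = (0, 0)
  -> stationarity OK
Primal feasibility (all g_i <= 0): FAILS
Dual feasibility (all lambda_i >= 0): OK
Complementary slackness (lambda_i * g_i(x) = 0 for all i): OK

Verdict: the first failing condition is primal_feasibility -> primal.

primal


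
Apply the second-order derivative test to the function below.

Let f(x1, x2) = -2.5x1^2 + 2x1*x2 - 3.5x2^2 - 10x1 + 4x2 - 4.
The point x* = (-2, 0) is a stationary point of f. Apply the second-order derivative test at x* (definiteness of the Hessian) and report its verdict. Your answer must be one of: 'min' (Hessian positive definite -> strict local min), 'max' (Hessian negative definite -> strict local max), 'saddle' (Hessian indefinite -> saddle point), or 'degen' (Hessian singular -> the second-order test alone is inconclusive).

Compute the Hessian H = grad^2 f:
  H = [[-5, 2], [2, -7]]
Verify stationarity: grad f(x*) = H x* + g = (0, 0).
Eigenvalues of H: -8.2361, -3.7639.
Both eigenvalues < 0, so H is negative definite -> x* is a strict local max.

max


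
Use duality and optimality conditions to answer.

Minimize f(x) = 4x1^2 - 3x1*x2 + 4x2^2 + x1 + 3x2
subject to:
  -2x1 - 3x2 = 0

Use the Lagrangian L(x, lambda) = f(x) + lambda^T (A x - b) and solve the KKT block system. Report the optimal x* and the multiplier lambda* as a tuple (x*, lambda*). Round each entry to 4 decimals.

Form the Lagrangian:
  L(x, lambda) = (1/2) x^T Q x + c^T x + lambda^T (A x - b)
Stationarity (grad_x L = 0): Q x + c + A^T lambda = 0.
Primal feasibility: A x = b.

This gives the KKT block system:
  [ Q   A^T ] [ x     ]   [-c ]
  [ A    0  ] [ lambda ] = [ b ]

Solving the linear system:
  x*      = (0.0643, -0.0429)
  lambda* = (0.8214)
  f(x*)   = -0.0321

x* = (0.0643, -0.0429), lambda* = (0.8214)


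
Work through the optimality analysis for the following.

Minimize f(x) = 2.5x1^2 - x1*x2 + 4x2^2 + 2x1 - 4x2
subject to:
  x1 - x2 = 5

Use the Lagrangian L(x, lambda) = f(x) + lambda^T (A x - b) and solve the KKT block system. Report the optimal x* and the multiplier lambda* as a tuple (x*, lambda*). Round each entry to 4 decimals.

Form the Lagrangian:
  L(x, lambda) = (1/2) x^T Q x + c^T x + lambda^T (A x - b)
Stationarity (grad_x L = 0): Q x + c + A^T lambda = 0.
Primal feasibility: A x = b.

This gives the KKT block system:
  [ Q   A^T ] [ x     ]   [-c ]
  [ A    0  ] [ lambda ] = [ b ]

Solving the linear system:
  x*      = (3.3636, -1.6364)
  lambda* = (-20.4545)
  f(x*)   = 57.7727

x* = (3.3636, -1.6364), lambda* = (-20.4545)


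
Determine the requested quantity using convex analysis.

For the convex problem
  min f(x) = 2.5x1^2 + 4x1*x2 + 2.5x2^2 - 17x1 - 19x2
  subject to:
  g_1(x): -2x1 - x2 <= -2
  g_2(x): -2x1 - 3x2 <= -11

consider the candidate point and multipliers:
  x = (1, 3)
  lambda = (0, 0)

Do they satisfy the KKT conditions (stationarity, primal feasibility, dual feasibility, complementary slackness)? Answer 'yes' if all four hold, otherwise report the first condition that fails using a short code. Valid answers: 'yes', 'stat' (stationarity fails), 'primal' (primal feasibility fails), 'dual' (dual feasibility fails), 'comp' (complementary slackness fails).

Gradient of f: grad f(x) = Q x + c = (0, 0)
Constraint values g_i(x) = a_i^T x - b_i:
  g_1((1, 3)) = -3
  g_2((1, 3)) = 0
Stationarity residual: grad f(x) + sum_i lambda_i a_i = (0, 0)
  -> stationarity OK
Primal feasibility (all g_i <= 0): OK
Dual feasibility (all lambda_i >= 0): OK
Complementary slackness (lambda_i * g_i(x) = 0 for all i): OK

Verdict: yes, KKT holds.

yes


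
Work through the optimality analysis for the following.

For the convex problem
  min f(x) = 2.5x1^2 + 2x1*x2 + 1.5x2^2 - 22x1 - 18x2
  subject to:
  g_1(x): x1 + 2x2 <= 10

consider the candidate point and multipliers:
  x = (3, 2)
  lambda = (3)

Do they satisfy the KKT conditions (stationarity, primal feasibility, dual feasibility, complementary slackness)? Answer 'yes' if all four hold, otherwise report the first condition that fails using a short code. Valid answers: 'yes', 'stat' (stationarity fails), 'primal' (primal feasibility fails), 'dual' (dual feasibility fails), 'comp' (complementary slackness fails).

Gradient of f: grad f(x) = Q x + c = (-3, -6)
Constraint values g_i(x) = a_i^T x - b_i:
  g_1((3, 2)) = -3
Stationarity residual: grad f(x) + sum_i lambda_i a_i = (0, 0)
  -> stationarity OK
Primal feasibility (all g_i <= 0): OK
Dual feasibility (all lambda_i >= 0): OK
Complementary slackness (lambda_i * g_i(x) = 0 for all i): FAILS

Verdict: the first failing condition is complementary_slackness -> comp.

comp
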